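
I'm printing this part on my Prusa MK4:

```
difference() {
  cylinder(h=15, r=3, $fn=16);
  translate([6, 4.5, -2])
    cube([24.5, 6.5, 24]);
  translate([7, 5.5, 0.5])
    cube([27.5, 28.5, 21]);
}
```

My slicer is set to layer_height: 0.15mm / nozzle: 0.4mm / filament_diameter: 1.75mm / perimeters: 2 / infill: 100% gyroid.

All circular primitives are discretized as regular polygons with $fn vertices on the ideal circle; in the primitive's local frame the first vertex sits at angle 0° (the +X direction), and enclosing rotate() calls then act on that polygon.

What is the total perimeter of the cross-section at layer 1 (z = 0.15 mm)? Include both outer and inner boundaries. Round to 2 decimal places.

At z = 0.15 mm: the r=3 cylinder gives a regular 16-gon of circumradius 3 (constant along its height) (perimeter = 2·16·3.000·sin(180°/16) = 18.73 mm); the cube at (6, 4.5) is present — its section is the full 24.5×6.5 rectangle (perimeter 62.00 mm); the cube at (7, 5.5) does not reach this height (z outside [0.5, 21.5]); Subtracting the remaining from the first: starting from the r=3 cylinder, the 24.5×6.5 cube at (6, 4.5) misses the remaining region (no effect) — boundary = 18.73 mm. Overall, the cross-section is a single solid region. Total boundary length (outer) = 18.73 mm.

18.73 mm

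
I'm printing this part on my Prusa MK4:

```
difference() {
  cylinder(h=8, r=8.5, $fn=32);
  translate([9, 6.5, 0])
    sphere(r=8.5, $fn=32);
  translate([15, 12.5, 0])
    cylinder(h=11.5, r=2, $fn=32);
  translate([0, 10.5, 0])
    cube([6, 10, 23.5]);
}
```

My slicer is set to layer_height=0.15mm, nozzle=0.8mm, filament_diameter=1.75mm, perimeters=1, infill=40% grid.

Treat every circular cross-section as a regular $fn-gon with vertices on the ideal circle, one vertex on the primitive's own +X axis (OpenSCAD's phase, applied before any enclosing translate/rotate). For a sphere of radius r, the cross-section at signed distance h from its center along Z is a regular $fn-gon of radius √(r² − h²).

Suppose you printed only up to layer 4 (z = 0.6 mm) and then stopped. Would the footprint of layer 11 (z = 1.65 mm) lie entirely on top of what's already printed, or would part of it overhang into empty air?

Compare the two slices. At z = 0.6: the r=8.5 cylinder contributes a regular 32-gon of circumradius 8.5 (area = (32/2)·8.500²·sin(360°/32) = 225.52 mm²); the sphere at (9, 6.5): section is a regular 32-gon, circumradius = √(r²−h²) = √(8.5²−0.6²) = 8.479 (area = (32/2)·8.479²·sin(360°/32) = 224.40 mm²); the r=2 cylinder at (15, 12.5) contributes a regular 32-gon of circumradius 2 (area = (32/2)·2.000²·sin(360°/32) = 12.49 mm²); the cube at (0, 10.5) (footprint 6×10) is included at this height (area 60.00 mm²); Taking the first minus the rest: starting from the r=8.5 cylinder (225.52 mm²), the r=8.5 sphere at (9, 6.5) partially overlaps it — only the 51.59 mm² overlap (of its 224.40 mm²) is removed, clipping the outline; the r=2 cylinder at (15, 12.5) misses the remaining region (no effect); the 6×10 cube at (0, 10.5) misses the remaining region (no effect) — area = 173.93 mm². At z = 1.65: the r=8.5 cylinder contributes a regular 32-gon of circumradius 8.5 (area = (32/2)·8.500²·sin(360°/32) = 225.52 mm²); the r=8.5 sphere at (9, 6.5) slices to a regular 32-gon of circumradius 8.338 (√(r²−h²) with h=1.65 from center) (area = (32/2)·8.338²·sin(360°/32) = 217.03 mm²); the r=2 cylinder at (15, 12.5) gives a regular 32-gon of circumradius 2 (constant along its height) (area = (32/2)·2.000²·sin(360°/32) = 12.49 mm²); the cube at (0, 10.5) (footprint 6×10) is included at this height (area 60.00 mm²); Taking the first minus the rest: starting from the r=8.5 cylinder (225.52 mm²), the r=8.5 sphere at (9, 6.5) partially overlaps it — only the 49.58 mm² overlap (of its 217.03 mm²) is removed, clipping the outline; the r=2 cylinder at (15, 12.5) misses the remaining region (no effect); the 6×10 cube at (0, 10.5) misses the remaining region (no effect) — area = 175.94 mm². Checking containment: at z = 1.65 the cross-section extends beyond the z = 0.6 cross-section by about 2.01 mm².

part overhangs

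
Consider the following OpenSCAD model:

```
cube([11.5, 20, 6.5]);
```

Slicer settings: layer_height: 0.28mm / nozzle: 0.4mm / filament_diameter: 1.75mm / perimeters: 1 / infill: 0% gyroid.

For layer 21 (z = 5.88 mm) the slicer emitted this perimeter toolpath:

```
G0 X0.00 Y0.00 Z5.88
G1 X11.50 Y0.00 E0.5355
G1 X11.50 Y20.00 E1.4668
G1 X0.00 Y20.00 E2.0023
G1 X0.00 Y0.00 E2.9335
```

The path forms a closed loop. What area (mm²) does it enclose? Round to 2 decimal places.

Apply the shoelace formula to the sequence of (X, Y) vertices; enclosed area = 230.00 mm².

230.00 mm²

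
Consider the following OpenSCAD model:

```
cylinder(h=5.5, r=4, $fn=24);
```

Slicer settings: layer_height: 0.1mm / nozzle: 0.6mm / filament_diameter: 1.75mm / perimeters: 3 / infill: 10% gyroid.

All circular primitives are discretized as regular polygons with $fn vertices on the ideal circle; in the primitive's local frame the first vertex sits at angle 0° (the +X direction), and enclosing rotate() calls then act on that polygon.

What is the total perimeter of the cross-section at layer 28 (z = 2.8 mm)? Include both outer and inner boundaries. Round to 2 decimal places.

25.06 mm

At z = 2.8 mm: the r=4 cylinder gives a regular 24-gon of circumradius 4 (constant along its height) (perimeter = 2·24·4.000·sin(180°/24) = 25.06 mm). Overall, the cross-section is a single solid region. Total boundary length (outer) = 25.06 mm.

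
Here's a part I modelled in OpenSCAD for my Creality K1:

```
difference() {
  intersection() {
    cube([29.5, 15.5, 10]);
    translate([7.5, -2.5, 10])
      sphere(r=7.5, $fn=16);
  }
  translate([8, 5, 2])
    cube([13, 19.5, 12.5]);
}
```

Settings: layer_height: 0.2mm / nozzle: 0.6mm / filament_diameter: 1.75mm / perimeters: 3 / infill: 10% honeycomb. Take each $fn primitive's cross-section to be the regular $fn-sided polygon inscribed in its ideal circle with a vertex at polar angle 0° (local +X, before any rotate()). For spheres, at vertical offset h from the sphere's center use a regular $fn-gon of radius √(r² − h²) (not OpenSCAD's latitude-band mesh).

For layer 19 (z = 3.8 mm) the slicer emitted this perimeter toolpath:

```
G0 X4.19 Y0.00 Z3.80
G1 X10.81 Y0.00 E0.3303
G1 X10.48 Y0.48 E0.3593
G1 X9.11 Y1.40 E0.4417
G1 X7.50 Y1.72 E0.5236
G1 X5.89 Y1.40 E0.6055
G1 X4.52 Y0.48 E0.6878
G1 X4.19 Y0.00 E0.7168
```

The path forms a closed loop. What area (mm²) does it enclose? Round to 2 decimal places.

Apply the shoelace formula to the sequence of (X, Y) vertices; enclosed area = 7.76 mm².

7.76 mm²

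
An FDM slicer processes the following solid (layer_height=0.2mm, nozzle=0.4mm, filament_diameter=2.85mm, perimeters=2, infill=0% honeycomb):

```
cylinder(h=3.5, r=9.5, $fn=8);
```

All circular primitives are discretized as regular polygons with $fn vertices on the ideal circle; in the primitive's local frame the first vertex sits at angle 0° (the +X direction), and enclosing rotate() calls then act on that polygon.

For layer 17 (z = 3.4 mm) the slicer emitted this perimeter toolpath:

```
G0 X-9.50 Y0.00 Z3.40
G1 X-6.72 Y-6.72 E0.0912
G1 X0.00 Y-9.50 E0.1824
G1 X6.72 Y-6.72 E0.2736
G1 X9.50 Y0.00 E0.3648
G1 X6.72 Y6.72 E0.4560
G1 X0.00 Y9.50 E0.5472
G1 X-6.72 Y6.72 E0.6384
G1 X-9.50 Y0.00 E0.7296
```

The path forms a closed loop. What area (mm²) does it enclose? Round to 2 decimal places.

Apply the shoelace formula to the sequence of (X, Y) vertices; enclosed area = 255.36 mm².

255.36 mm²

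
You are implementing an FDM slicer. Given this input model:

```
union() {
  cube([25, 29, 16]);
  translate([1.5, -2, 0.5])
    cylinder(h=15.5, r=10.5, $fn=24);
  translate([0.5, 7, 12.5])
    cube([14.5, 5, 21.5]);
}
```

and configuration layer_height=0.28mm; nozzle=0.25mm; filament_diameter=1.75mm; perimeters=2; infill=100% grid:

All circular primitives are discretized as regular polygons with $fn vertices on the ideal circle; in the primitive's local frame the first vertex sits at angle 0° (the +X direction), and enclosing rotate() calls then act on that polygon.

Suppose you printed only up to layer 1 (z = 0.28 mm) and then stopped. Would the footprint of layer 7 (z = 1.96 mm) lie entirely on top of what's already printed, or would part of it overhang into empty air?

part overhangs

Compare the two slices. At z = 0.28: the cube (footprint 25×29) is included at this height (area 725.00 mm²); the cylinder at (1.5, -2) does not reach this height (z outside [0.5, 16]); the cube at (0.5, 7) is absent (z outside [12.5, 34]); Merging all regions: only the 25×29 cube is present, so the union is just that shape — area = 725.00 mm². At z = 1.96: the 25×29 cube contributes its full rectangle (area 725.00 mm²); the r=10.5 cylinder at (1.5, -2) contributes a regular 24-gon of circumradius 10.5 (area = (24/2)·10.500²·sin(360°/24) = 342.42 mm²); the cube at (0.5, 7) is absent (z outside [12.5, 34]); Taking the union: the regions partially overlap — summed areas 1067.42 mm² minus the doubly-counted overlap 77.47 mm² gives 989.95 mm² — area = 989.95 mm². Checking containment: at z = 1.96 the cross-section extends beyond the z = 0.28 cross-section by about 264.95 mm².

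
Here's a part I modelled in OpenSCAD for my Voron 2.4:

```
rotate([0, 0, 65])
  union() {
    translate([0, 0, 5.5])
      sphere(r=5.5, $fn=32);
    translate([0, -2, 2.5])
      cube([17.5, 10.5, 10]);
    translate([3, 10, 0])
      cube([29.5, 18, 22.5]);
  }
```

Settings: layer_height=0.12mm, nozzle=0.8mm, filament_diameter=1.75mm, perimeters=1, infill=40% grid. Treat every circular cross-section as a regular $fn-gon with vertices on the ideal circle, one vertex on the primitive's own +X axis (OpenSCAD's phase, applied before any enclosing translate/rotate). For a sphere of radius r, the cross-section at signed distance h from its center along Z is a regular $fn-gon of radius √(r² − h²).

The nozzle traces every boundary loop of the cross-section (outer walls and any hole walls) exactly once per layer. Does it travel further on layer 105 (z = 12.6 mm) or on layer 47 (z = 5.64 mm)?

Layer 105 (z = 12.6): the sphere is not intersected at this z (|z−center|=7.100 > r=5.5); the cube at (0, -2) is absent (z outside [2.5, 12.5]); the cube at (3, 10) (footprint 29.5×18) is included at this height (perimeter 95.00 mm); Combining (union): only the 29.5×18 cube at (3, 10) is present, so the union is just that shape — boundary = 95.00 mm; (whole slice rotated 65° about Z — lengths, areas and connectivity unchanged). So its perimeter = 95.00 mm. Layer 47 (z = 5.64): the sphere: section is a regular 32-gon, circumradius = √(r²−h²) = √(5.5²−0.14²) = 5.498 (perimeter = 2·32·5.498·sin(180°/32) = 34.49 mm); the cube at (0, -2) (footprint 17.5×10.5) is included at this height (perimeter 56.00 mm); the cube at (3, 10) (footprint 29.5×18) is included at this height (perimeter 95.00 mm); Merging all regions: the regions partially overlap (shared area 34.30 mm²), so the edge portions inside another operand are dropped and the merged outline is re-measured after clipping — boundary = 162.21 mm; (whole slice rotated 65° about Z — lengths, areas and connectivity unchanged). So its perimeter = 162.21 mm. Layer 47 is larger (162.21 vs 95.00 mm).

layer 47 (z = 5.64 mm)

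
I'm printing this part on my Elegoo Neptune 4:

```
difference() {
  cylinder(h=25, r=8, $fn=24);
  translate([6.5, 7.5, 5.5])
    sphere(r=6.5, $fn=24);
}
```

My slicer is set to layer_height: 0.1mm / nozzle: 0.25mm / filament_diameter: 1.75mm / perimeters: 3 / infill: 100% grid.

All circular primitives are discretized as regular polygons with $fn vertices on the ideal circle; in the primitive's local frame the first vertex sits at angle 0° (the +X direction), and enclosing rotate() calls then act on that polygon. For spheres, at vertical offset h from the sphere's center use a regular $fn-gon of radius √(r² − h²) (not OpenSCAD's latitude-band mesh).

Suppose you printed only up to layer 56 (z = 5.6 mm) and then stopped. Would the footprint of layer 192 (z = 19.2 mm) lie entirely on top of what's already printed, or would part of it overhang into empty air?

Compare the two slices. At z = 5.6: the cylinder: section is a regular 24-gon, circumradius r=8 (area = (24/2)·8.000²·sin(360°/24) = 198.77 mm²); the r=6.5 sphere at (6.5, 7.5) contributes a regular 24-gon of circumradius √(6.5²−0.1²) = 6.499 (area = (24/2)·6.499²·sin(360°/24) = 131.19 mm²); Taking the first minus the rest: starting from the r=8 cylinder (198.77 mm²), the r=6.5 sphere at (6.5, 7.5) partially overlaps it — only the 32.17 mm² overlap (of its 131.19 mm²) is removed, clipping the outline — area = 166.61 mm². At z = 19.2: the r=8 cylinder contributes a regular 24-gon of circumradius 8 (area = (24/2)·8.000²·sin(360°/24) = 198.77 mm²); the sphere at (6.5, 7.5) is absent (|z−center|=13.700 > r=6.5); Taking the first minus the rest: none of the subtracted shapes is present at this height, so the r=8 cylinder is unchanged — area = 198.77 mm². Checking containment: at z = 19.2 the cross-section extends beyond the z = 5.6 cross-section by about 32.17 mm².

part overhangs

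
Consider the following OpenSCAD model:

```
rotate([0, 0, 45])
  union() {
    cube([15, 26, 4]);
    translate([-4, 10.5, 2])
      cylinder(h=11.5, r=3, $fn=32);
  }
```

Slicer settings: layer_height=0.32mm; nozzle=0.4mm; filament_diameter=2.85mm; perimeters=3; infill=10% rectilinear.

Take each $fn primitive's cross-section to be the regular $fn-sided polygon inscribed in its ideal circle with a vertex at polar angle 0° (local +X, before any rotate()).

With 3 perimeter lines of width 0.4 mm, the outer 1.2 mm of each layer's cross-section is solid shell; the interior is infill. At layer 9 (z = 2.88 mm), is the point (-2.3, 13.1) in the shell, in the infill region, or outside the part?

At z = 2.88 mm: the cube (footprint 15×26) is included at this height; the r=3 cylinder at (-4, 10.5) gives a regular 32-gon of circumradius 3 (constant along its height); Taking the union: the 2 present regions are separate (no shared area or edge), so areas and boundary lengths simply add and each stays a separate island — 2 connected regions; (rotated 45° about Z; rotation is an isometry so areas/perimeters/island counts are preserved). Overall, the cross-section has 2 separate islands. Undo the 45° rotation: the query point maps to (7.637, 10.889) in the un-rotated model frame. The nearest boundary edge runs (15.00, 26.00)→(15.00, 0.00); distance from the point to it = 7.36 mm. (Shell/infill is judged within the island containing the point — the largest one.) The point is inside the cross-section and 7.36 mm from the nearest boundary — more than the 1.2 mm shell width (3 × 0.4), so it's in the infill interior.

infill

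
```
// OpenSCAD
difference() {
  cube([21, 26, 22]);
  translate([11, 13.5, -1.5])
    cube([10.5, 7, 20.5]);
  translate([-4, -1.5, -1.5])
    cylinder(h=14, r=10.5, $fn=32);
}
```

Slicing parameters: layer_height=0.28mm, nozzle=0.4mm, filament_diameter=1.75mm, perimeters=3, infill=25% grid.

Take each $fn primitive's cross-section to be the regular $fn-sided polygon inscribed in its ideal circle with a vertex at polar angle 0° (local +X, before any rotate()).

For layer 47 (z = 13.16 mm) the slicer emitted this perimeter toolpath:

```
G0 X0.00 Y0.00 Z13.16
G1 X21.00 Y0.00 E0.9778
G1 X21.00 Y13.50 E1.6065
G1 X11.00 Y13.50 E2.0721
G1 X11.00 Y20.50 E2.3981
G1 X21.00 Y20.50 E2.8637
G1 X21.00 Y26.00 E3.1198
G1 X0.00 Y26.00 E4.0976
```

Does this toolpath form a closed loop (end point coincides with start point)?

no

Start point (G0): (0.00, 0.00). End point (last G1): the path does not return to the start — open.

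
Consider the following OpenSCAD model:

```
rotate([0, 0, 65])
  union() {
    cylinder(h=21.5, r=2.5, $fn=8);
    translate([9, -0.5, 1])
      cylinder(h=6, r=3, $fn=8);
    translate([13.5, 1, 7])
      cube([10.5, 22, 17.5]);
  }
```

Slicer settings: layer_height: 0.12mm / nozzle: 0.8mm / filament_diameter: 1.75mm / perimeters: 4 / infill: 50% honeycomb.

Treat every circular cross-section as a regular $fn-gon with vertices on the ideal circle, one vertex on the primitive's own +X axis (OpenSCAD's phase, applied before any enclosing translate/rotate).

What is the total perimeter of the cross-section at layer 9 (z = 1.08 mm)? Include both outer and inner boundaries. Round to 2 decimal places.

At z = 1.08 mm: the cylinder: section is a regular 8-gon, circumradius r=2.5 (perimeter = 2·8·2.500·sin(180°/8) = 15.31 mm); the cylinder at (9, -0.5): section is a regular 8-gon, circumradius r=3 (perimeter = 2·8·3.000·sin(180°/8) = 18.37 mm); the cube at (13.5, 1) does not reach this height (z outside [7, 24.5]); Taking the union: the 2 present regions are separate (no shared area or edge), so areas and boundary lengths simply add and each stays a separate island — boundary = 33.68 mm; (whole slice rotated 65° about Z — lengths, areas and connectivity unchanged). Overall, the cross-section has 2 separate islands. Total boundary length (outer) = 33.68 mm.

33.68 mm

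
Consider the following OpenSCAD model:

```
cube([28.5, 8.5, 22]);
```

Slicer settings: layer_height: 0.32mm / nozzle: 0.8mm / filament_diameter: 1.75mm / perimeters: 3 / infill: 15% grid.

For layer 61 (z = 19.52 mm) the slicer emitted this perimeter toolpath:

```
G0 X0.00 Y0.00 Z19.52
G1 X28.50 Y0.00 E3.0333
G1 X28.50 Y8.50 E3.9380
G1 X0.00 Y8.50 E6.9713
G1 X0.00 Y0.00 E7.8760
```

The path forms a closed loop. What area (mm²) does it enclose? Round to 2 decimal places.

Apply the shoelace formula to the sequence of (X, Y) vertices; enclosed area = 242.25 mm².

242.25 mm²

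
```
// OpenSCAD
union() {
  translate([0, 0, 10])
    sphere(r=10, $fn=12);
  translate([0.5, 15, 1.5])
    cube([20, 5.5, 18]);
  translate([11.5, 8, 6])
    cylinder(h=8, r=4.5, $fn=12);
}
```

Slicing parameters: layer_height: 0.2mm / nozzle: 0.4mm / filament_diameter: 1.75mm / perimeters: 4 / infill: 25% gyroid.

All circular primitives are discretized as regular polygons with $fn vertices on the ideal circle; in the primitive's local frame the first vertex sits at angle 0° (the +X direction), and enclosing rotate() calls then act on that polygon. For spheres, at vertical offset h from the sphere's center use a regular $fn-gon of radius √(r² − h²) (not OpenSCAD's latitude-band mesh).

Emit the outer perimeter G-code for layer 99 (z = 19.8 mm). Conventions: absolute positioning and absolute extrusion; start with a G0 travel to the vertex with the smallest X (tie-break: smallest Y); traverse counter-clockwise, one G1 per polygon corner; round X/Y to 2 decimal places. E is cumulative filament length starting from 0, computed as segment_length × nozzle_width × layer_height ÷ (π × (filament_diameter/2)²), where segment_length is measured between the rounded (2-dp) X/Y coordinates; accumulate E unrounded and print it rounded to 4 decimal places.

At z = 19.8 mm: the r=10 sphere slices to a regular 12-gon of circumradius 1.990 (√(r²−h²) with h=9.8 from center); the cube at (0.5, 15) does not reach this height (z outside [1.5, 19.5]); the cylinder at (11.5, 8) is not intersected at this z (z outside [6, 14]); Combining (union): only the r=10 sphere is present, so the union is just that shape — 1 connected region. The outline is a single polygon with 12 vertices. Extrusion per mm of travel: 0.4 × 0.2 / (π × 0.875²) = 0.033260. Accumulating E over each segment gives final E = 0.4104.

G0 X-1.99 Y0.00 Z19.80
G1 X-1.72 Y-0.99 E0.0341
G1 X-0.99 Y-1.72 E0.0685
G1 X0.00 Y-1.99 E0.1026
G1 X0.99 Y-1.72 E0.1367
G1 X1.72 Y-0.99 E0.1711
G1 X1.99 Y0.00 E0.2052
G1 X1.72 Y0.99 E0.2393
G1 X0.99 Y1.72 E0.2737
G1 X0.00 Y1.99 E0.3078
G1 X-0.99 Y1.72 E0.3419
G1 X-1.72 Y0.99 E0.3763
G1 X-1.99 Y0.00 E0.4104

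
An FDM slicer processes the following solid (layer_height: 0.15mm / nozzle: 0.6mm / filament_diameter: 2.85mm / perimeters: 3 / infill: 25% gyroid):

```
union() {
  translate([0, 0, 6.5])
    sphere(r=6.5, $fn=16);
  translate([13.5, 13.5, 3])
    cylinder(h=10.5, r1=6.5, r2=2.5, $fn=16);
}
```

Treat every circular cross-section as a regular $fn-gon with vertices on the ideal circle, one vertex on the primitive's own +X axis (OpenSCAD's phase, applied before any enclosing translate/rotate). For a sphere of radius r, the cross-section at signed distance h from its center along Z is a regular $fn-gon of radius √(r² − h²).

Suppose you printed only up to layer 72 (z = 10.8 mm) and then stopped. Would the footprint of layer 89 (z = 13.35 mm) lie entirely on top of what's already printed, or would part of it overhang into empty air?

entirely on top

Compare the two slices. At z = 10.8: the r=6.5 sphere slices to a regular 16-gon of circumradius 4.874 (√(r²−h²) with h=4.3 from center) (area = (16/2)·4.874²·sin(360°/16) = 72.74 mm²); the cone at (13.5, 13.5) contributes a regular 16-gon of circumradius 3.529 (interpolated between r1=6.5 and r2=2.5 at t=0.743) (area = (16/2)·3.529²·sin(360°/16) = 38.12 mm²); Merging all regions: the 2 present regions are separate (no shared area or edge), so areas and boundary lengths simply add and each stays a separate island — area = 110.86 mm². At z = 13.35: the sphere is absent (|z−center|=6.850 > r=6.5); the cone at (13.5, 13.5): at t=0.986 of its height the radius interpolates to r₁+(r₂−r₁)t = 2.557, giving a regular 16-gon of that circumradius (area = (16/2)·2.557²·sin(360°/16) = 20.02 mm²); Combining (union): only the cone at (13.5, 13.5) is present, so the union is just that shape — area = 20.02 mm². Checking containment: the cross-section at z = 13.35 is a subset of the cross-section at z = 10.8.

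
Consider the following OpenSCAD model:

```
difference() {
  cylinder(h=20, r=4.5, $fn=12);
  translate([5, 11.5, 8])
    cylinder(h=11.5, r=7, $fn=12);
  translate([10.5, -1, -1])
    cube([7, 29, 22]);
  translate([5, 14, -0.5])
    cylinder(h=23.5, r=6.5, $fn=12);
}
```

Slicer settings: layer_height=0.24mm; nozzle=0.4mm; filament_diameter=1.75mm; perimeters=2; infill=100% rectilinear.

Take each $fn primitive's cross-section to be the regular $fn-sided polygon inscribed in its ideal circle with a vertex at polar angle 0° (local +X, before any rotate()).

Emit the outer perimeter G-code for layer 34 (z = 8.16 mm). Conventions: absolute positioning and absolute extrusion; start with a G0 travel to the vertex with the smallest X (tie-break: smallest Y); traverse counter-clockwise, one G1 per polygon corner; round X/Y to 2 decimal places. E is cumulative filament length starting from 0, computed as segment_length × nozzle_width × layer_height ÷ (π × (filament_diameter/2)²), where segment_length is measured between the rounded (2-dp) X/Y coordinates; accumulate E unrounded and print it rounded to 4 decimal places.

G0 X-4.50 Y0.00 Z8.16
G1 X-3.90 Y-2.25 E0.0929
G1 X-2.25 Y-3.90 E0.1861
G1 X0.00 Y-4.50 E0.2790
G1 X2.25 Y-3.90 E0.3720
G1 X3.90 Y-2.25 E0.4651
G1 X4.50 Y0.00 E0.5580
G1 X3.90 Y2.25 E0.6510
G1 X2.25 Y3.90 E0.7441
G1 X0.00 Y4.50 E0.8370
G1 X-2.25 Y3.90 E0.9300
G1 X-3.90 Y2.25 E1.0231
G1 X-4.50 Y0.00 E1.1161

At z = 8.16 mm: the cylinder: section is a regular 12-gon, circumradius r=4.5; the cylinder at (5, 11.5): section is a regular 12-gon, circumradius r=7; the 7×29 cube at (10.5, -1) contributes its full rectangle; the r=6.5 cylinder at (5, 14) contributes a regular 12-gon of circumradius 6.5; Subtracting the remaining from the first: starting from the r=4.5 cylinder, the r=7 cylinder at (5, 11.5) misses the remaining region (no effect); the 7×29 cube at (10.5, -1) misses the remaining region (no effect); the r=6.5 cylinder at (5, 14) misses the remaining region (no effect) — 1 connected region. The outline is a single polygon with 12 vertices. Extrusion per mm of travel: 0.4 × 0.24 / (π × 0.875²) = 0.039912. Accumulating E over each segment gives final E = 1.1161.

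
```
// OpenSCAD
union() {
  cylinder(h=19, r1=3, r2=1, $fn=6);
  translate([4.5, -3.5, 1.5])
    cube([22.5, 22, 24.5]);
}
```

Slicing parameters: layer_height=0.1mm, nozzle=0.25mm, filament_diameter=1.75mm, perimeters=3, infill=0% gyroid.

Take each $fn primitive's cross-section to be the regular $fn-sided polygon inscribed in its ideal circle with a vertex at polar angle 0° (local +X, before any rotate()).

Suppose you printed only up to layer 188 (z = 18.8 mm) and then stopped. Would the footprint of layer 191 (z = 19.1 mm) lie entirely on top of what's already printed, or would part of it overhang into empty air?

entirely on top

Compare the two slices. At z = 18.8: the cone: at t=0.989 of its height the radius interpolates to r₁+(r₂−r₁)t = 1.021, giving a regular 6-gon of that circumradius (area = (6/2)·1.021²·sin(360°/6) = 2.71 mm²); the cube at (4.5, -3.5) is present — its section is the full 22.5×22 rectangle (area 495.00 mm²); Taking the union: the 2 present regions are separate (no shared area or edge), so areas and boundary lengths simply add and each stays a separate island — area = 497.71 mm². At z = 19.1: the cone does not reach this height (z outside [0, 19]); the cube at (4.5, -3.5) is present — its section is the full 22.5×22 rectangle (area 495.00 mm²); Combining (union): only the 22.5×22 cube at (4.5, -3.5) is present, so the union is just that shape — area = 495.00 mm². Checking containment: the cross-section at z = 19.1 is a subset of the cross-section at z = 18.8.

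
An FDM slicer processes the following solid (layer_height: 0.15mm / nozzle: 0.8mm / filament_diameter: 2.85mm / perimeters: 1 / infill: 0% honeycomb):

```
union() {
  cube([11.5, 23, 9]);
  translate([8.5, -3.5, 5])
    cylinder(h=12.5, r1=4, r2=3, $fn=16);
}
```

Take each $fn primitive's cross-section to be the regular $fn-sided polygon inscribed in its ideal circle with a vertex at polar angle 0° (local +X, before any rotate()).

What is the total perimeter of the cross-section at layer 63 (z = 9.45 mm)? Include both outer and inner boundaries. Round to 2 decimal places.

22.75 mm

At z = 9.45 mm: the cube is absent (z outside [0, 9]); the cone at (8.5, -3.5) (r1=4→r2=3) has section circumradius 3.644 here — a regular 16-gon (perimeter = 2·16·3.644·sin(180°/16) = 22.75 mm); Taking the union: only the cone at (8.5, -3.5) is present, so the union is just that shape — boundary = 22.75 mm. Overall, the cross-section is a single solid region. Total boundary length (outer) = 22.75 mm.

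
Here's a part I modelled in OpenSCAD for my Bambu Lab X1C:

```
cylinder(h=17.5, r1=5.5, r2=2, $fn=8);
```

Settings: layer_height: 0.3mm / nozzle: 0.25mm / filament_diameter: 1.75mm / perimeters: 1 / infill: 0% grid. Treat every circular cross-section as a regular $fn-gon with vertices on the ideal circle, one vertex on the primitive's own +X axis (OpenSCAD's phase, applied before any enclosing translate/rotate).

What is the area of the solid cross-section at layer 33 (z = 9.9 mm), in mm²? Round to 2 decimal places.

35.05 mm²

At z = 9.9 mm: the cone: at t=0.566 of its height the radius interpolates to r₁+(r₂−r₁)t = 3.520, giving a regular 8-gon of that circumradius (area = (8/2)·3.520²·sin(360°/8) = 35.05 mm²). Overall, the cross-section is a single solid region. Net area = 35.05 mm².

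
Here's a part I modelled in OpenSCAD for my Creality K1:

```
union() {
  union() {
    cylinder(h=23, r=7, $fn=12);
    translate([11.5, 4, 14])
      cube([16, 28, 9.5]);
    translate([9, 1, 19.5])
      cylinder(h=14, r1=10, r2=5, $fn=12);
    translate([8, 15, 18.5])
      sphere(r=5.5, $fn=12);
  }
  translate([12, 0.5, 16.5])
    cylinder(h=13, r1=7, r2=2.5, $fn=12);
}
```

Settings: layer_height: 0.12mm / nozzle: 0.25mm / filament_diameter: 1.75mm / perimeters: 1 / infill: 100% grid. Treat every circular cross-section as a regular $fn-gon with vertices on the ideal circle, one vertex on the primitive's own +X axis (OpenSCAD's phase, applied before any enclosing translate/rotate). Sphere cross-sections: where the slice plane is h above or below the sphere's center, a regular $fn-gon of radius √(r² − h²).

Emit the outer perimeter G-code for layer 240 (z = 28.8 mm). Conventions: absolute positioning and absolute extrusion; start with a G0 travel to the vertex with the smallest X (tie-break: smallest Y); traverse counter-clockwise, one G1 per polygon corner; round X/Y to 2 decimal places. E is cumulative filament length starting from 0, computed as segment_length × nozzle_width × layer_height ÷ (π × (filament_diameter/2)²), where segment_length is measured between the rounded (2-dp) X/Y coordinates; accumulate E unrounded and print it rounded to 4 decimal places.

G0 X2.32 Y1.00 Z28.80
G1 X3.22 Y-2.34 E0.0431
G1 X5.66 Y-4.78 E0.0862
G1 X9.00 Y-5.68 E0.1293
G1 X12.34 Y-4.78 E0.1725
G1 X14.78 Y-2.34 E0.2155
G1 X15.68 Y1.00 E0.2587
G1 X14.78 Y4.34 E0.3018
G1 X12.34 Y6.78 E0.3448
G1 X9.00 Y7.68 E0.3880
G1 X5.66 Y6.78 E0.4311
G1 X3.22 Y4.34 E0.4742
G1 X2.32 Y1.00 E0.5173

At z = 28.8 mm: the cylinder does not reach this height (z outside [0, 23]); the cube at (11.5, 4) does not reach this height (z outside [14, 23.5]); the cone at (9, 1) contributes a regular 12-gon of circumradius 6.679 (interpolated between r1=10 and r2=5 at t=0.664); the sphere at (8, 15) does not reach this height (|z−center|=10.300 > r=5.5); Combining (union): only the cone at (9, 1) is present, so the union is just that shape — 1 connected region; the cone at (12, 0.5) (r1=7→r2=2.5) has section circumradius 2.742 here — a regular 12-gon; Taking the union: the cone at (12, 0.5) lies entirely inside the result so far, so the union is just the result so far — 1 connected region. The outline is a single polygon with 12 vertices. Extrusion per mm of travel: 0.25 × 0.12 / (π × 0.875²) = 0.012473. Accumulating E over each segment gives final E = 0.5173.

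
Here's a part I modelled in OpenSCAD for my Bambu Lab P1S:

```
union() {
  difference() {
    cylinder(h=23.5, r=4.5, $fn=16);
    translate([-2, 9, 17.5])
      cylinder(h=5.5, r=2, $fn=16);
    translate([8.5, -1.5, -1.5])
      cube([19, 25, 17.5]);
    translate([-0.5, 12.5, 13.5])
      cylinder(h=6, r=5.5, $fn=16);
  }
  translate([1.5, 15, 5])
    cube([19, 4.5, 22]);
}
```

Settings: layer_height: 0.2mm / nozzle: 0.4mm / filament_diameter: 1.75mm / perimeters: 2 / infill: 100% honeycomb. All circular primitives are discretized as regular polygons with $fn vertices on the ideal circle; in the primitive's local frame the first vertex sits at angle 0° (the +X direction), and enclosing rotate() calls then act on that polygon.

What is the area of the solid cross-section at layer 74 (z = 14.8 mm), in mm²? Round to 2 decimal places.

147.49 mm²

At z = 14.8 mm: the r=4.5 cylinder gives a regular 16-gon of circumradius 4.5 (constant along its height) (area = (16/2)·4.500²·sin(360°/16) = 61.99 mm²); the cylinder at (-2, 9) is not intersected at this z (z outside [17.5, 23]); the 19×25 cube at (8.5, -1.5) contributes its full rectangle (area 475.00 mm²); the cylinder at (-0.5, 12.5): section is a regular 16-gon, circumradius r=5.5 (area = (16/2)·5.500²·sin(360°/16) = 92.61 mm²); Subtracting the remaining from the first: starting from the r=4.5 cylinder (61.99 mm²), the 19×25 cube at (8.5, -1.5) misses the remaining region (no effect); the r=5.5 cylinder at (-0.5, 12.5) misses the remaining region (no effect) — area = 61.99 mm²; the 19×4.5 cube at (1.5, 15) contributes its full rectangle (area 85.50 mm²); Merging all regions: the 2 present regions are separate (no shared area or edge), so areas and boundary lengths simply add and each stays a separate island — area = 147.49 mm². Overall, the cross-section has 2 separate islands. Net area = 147.49 mm².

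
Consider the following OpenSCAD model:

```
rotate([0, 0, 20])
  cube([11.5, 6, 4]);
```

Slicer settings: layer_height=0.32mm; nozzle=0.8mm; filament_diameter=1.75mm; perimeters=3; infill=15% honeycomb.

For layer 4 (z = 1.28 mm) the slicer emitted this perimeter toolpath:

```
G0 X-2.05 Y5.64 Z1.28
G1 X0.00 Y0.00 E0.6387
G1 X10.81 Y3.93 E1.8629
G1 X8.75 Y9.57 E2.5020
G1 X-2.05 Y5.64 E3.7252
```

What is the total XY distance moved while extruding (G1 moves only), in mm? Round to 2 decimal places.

Sum the Euclidean lengths of each G1 segment: total = 35.00 mm.

35.00 mm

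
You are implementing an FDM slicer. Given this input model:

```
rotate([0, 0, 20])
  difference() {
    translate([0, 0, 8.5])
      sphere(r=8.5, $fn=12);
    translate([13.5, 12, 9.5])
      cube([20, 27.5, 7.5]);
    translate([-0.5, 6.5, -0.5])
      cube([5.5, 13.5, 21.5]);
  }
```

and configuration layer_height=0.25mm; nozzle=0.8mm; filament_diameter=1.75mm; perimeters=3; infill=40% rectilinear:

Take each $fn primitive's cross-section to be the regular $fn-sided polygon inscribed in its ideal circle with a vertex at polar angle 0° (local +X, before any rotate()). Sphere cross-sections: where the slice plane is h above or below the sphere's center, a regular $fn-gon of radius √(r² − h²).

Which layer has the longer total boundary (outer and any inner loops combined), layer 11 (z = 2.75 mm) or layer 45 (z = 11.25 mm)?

layer 45 (z = 11.25 mm)

Layer 11 (z = 2.75): the r=8.5 sphere slices to a regular 12-gon of circumradius 6.260 (√(r²−h²) with h=5.75 from center) (perimeter = 2·12·6.260·sin(180°/12) = 38.88 mm); the cube at (13.5, 12) does not reach this height (z outside [9.5, 17]); the cube at (-0.5, 6.5) (footprint 5.5×13.5) is included at this height (perimeter 38.00 mm); Taking the first minus the rest: starting from the r=8.5 sphere, the 5.5×13.5 cube at (-0.5, 6.5) misses the remaining region (no effect) — boundary = 38.88 mm; (rotated 20° about Z; rotation is an isometry so areas/perimeters/island counts are preserved). So its perimeter = 38.88 mm. Layer 45 (z = 11.25): the sphere: section is a regular 12-gon, circumradius = √(r²−h²) = √(8.5²−2.75²) = 8.043 (perimeter = 2·12·8.043·sin(180°/12) = 49.96 mm); the 20×27.5 cube at (13.5, 12) contributes its full rectangle (perimeter 95.00 mm); the 5.5×13.5 cube at (-0.5, 6.5) contributes its full rectangle (perimeter 38.00 mm); After the difference (first − rest): starting from the r=8.5 sphere, the 20×27.5 cube at (13.5, 12) misses the remaining region (no effect); the 5.5×13.5 cube at (-0.5, 6.5) partially overlaps it — only the 4.88 mm² overlap (of its 74.25 mm²) is removed, clipping the outline — boundary = 51.02 mm; (rotated 20° about Z; rotation is an isometry so areas/perimeters/island counts are preserved). So its perimeter = 51.02 mm. Layer 45 is larger (51.02 vs 38.88 mm).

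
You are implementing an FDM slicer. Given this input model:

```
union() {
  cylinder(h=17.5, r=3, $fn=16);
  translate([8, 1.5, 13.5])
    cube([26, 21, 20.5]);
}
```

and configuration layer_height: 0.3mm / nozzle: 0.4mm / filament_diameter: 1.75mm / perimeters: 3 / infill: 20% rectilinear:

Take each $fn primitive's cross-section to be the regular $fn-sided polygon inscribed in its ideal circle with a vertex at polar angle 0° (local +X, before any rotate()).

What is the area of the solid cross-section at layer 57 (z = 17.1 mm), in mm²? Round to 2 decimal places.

At z = 17.1 mm: the r=3 cylinder contributes a regular 16-gon of circumradius 3 (area = (16/2)·3.000²·sin(360°/16) = 27.55 mm²); the 26×21 cube at (8, 1.5) contributes its full rectangle (area 546.00 mm²); Merging all regions: the 2 present regions are separate (no shared area or edge), so areas and boundary lengths simply add and each stays a separate island — area = 573.55 mm². Overall, the cross-section has 2 separate islands. Net area = 573.55 mm².

573.55 mm²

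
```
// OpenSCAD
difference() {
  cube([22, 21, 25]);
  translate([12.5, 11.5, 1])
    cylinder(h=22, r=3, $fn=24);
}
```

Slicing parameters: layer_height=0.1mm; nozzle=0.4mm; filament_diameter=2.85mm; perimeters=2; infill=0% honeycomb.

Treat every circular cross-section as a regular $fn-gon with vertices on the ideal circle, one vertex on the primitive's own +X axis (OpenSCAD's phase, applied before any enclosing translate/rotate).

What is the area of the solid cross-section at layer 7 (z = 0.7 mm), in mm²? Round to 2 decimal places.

At z = 0.7 mm: the cube is present — its section is the full 22×21 rectangle (area 462.00 mm²); the cylinder at (12.5, 11.5) is not intersected at this z (z outside [1, 23]); Taking the first minus the rest: none of the subtracted shapes is present at this height, so the 22×21 cube is unchanged — area = 462.00 mm². Overall, the cross-section is a single solid region. Net area = 462.00 mm².

462.00 mm²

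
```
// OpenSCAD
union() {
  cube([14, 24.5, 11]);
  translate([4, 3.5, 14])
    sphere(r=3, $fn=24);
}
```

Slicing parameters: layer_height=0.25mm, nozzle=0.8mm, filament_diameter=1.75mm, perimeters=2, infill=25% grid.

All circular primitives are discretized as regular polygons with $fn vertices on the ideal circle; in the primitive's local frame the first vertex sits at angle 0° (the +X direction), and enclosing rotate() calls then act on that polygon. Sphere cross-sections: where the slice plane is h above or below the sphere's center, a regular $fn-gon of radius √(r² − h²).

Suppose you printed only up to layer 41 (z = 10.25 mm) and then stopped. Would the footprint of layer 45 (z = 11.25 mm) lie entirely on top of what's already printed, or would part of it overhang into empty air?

Compare the two slices. At z = 10.25: the cube is present — its section is the full 14×24.5 rectangle (area 343.00 mm²); the sphere at (4, 3.5) is not intersected at this z (|z−center|=3.750 > r=3); Taking the union: only the 14×24.5 cube is present, so the union is just that shape — area = 343.00 mm². At z = 11.25: the cube does not reach this height (z outside [0, 11]); the r=3 sphere at (4, 3.5) slices to a regular 24-gon of circumradius 1.199 (√(r²−h²) with h=2.75 from center) (area = (24/2)·1.199²·sin(360°/24) = 4.46 mm²); Merging all regions: only the r=3 sphere at (4, 3.5) is present, so the union is just that shape — area = 4.46 mm². Checking containment: the cross-section at z = 11.25 is a subset of the cross-section at z = 10.25.

entirely on top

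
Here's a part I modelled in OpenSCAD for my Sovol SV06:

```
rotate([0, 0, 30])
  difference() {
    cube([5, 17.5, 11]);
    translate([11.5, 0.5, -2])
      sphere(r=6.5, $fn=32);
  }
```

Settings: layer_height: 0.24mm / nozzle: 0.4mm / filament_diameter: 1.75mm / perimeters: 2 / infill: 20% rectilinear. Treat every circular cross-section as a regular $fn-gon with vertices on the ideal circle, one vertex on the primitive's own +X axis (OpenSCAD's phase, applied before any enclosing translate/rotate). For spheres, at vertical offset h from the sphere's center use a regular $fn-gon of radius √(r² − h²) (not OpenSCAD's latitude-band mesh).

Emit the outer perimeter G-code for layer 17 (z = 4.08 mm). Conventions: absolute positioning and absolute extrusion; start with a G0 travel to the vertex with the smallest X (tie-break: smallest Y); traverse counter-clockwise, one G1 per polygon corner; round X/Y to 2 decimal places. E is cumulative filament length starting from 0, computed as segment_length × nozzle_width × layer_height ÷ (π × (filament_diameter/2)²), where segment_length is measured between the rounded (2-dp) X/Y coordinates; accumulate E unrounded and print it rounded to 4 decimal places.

G0 X-8.75 Y15.16 Z4.08
G1 X0.00 Y0.00 E0.6986
G1 X4.33 Y2.50 E0.8982
G1 X-4.42 Y17.66 E1.5968
G1 X-8.75 Y15.16 E1.7964

At z = 4.08 mm: the 5×17.5 cube contributes its full rectangle; the sphere at (11.5, 0.5): section is a regular 32-gon, circumradius = √(r²−h²) = √(6.5²−6.08²) = 2.299; Subtracting the remaining from the first: starting from the 5×17.5 cube, the r=6.5 sphere at (11.5, 0.5) misses the remaining region (no effect) — 1 connected region; (whole slice rotated 30° about Z — lengths, areas and connectivity unchanged). The outline is a single polygon with 4 vertices. Extrusion per mm of travel: 0.4 × 0.24 / (π × 0.875²) = 0.039912. Accumulating E over each segment gives final E = 1.7964.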